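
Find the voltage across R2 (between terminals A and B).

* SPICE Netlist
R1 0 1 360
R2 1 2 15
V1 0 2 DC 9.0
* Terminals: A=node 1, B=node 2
R1 and R2 are in series across V1 (node 0 → node 1 → node 2), and the output A–B is taken across R2, so this is a voltage divider.
Series current: I = V1/(R1 + R2) = 9/(360 + 15) = 9/375 = 0.024 A
V_R2 = I × R2 = V1 × R2/(R1 + R2) = 9 × 15/375 = 0.36 V

Final answer: 0.36 V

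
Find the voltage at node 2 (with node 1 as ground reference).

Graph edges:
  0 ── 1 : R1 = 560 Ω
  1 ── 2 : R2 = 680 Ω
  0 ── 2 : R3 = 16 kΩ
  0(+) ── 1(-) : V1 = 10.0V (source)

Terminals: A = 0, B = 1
Nodal analysis, taking node 1 as the 0 V reference.
Source V1 fixes V_0 = 10 V.
KCL at each unknown node (sum of currents leaving = 0; resistances in Ω):
  Node 2: (V_2 - 0)/680 + (V_2 - 10)/16000 = 0
Collecting terms: 0.001533 × V_2 = 0.000625  =>  V_2 = 0.4077 V
The requested potential is V_2 = 0.4077 V.

Final answer: V_2 = 0.4077 V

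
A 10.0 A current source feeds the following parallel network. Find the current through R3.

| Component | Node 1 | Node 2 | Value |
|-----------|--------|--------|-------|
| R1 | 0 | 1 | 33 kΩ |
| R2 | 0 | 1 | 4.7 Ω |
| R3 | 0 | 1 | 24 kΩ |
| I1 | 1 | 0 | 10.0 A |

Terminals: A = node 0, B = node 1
All resistors sit directly between nodes 0 and 1, so they are in parallel and share one voltage V; the full source current 10 A splits among them.
1/R_par = 1/33000 + 1/4.7 + 1/24000 = 0.2128 S  =>  R_par = 4.698 Ω
V = I × R_par = 10 × 4.698 = 46.98 V
I_R3 = V/R3 = 46.98/24000 = 0.001958 A

Final answer: 0.001958 A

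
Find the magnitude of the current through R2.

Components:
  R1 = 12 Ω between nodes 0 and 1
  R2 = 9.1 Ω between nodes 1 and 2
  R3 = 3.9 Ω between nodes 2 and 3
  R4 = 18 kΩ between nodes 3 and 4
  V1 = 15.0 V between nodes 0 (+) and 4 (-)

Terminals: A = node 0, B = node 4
Nodal analysis, taking node 4 as the 0 V reference.
Source V1 fixes V_0 = 15 V.
KCL at each unknown node (sum of currents leaving = 0; resistances in Ω):
  Node 1: (V_1 - 15)/12 + (V_1 - V_2)/9.1 = 0
  Node 2: (V_2 - V_1)/9.1 + (V_2 - V_3)/3.9 = 0
  Node 3: (V_3 - V_2)/3.9 + (V_3 - 0)/18000 = 0
Collecting terms (coefficients in siemens):
  0.1932·V_1 - 0.1099·V_2 = 1.25
  0.3663·V_2 - 0.1099·V_1 - 0.2564·V_3 = 0
  0.2565·V_3 - 0.2564·V_2 = 0
Solving these 3 simultaneous equations (Gaussian elimination) gives:
  V_1 = 14.99 V, V_2 = 14.98 V, V_3 = 14.98 V
I_R2 = (V_1 - V_2)/R2 = (14.99 - 14.98)/9.1 = 0.0008322 A
|I_R2| = 0.0008322 A

Final answer: |I_R2| = 0.0008322 A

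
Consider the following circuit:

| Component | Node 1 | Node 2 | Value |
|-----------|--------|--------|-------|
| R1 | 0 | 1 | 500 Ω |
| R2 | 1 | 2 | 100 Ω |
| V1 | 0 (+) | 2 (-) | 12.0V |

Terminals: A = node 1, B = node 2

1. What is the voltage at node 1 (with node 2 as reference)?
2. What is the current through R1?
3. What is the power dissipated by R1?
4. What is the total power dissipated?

Nodal analysis, taking node 2 as the 0 V reference.
Source V1 fixes V_0 = 12 V.
KCL at each unknown node (sum of currents leaving = 0; resistances in Ω):
  Node 1: (V_1 - 12)/500 + (V_1 - 0)/100 = 0
Collecting terms: 0.012 × V_1 = 0.024  =>  V_1 = 2 V
Part 1:
  Read off the nodal solution: V_1 = 2 V
Part 2:
  I_R1 = (V_0 - V_1)/R1 = (12 - 2)/500 = 0.02 A
  Magnitude: I_R1 = 0.02 A
Part 3:
  I_R1 = (V_0 - V_1)/R1 = (12 - 2)/500 = 0.02 A
  P_R1 = I_R1² × R1 = (0.02)² × 500 = 0.2 W
Part 4:
  Power in each resistor, P = (ΔV)²/R:
    P_R1 = (12 - 2)²/500 = 0.2 W
    P_R2 = (2 - 0)²/100 = 0.04 W
  P_total = P_R1 + P_R2 = 0.24 W

Final answers:
1. V_1 = 2 V
2. I_R1 = 0.02 A
3. P_R1 = 0.2 W
4. P_total = 0.24 W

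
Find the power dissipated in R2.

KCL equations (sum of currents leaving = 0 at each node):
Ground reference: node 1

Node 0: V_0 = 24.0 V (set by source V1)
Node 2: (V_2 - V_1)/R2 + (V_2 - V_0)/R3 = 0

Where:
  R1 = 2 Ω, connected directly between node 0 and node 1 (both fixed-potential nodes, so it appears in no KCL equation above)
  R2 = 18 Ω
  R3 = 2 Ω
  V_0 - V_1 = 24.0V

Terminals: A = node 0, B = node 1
Nodal analysis, taking node 1 as the 0 V reference.
Source V1 fixes V_0 = 24 V.
KCL at each unknown node (sum of currents leaving = 0; resistances in Ω):
  Node 2: (V_2 - 0)/18 + (V_2 - 24)/2 = 0
Collecting terms: 0.5556 × V_2 = 12  =>  V_2 = 21.6 V
I_R2 = (V_1 - V_2)/R2 = (0 - 21.6)/18 = -1.2 A
P_R2 = I_R2² × R2 = (-1.2)² × 18 = 25.92 W

Final answer: 25.92 W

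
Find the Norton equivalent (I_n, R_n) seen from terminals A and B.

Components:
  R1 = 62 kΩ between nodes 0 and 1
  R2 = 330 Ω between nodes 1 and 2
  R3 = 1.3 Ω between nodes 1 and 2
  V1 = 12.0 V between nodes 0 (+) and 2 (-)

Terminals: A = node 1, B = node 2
Find the Thévenin equivalent first; then I_n = V_th/R_th and R_n = R_th.
Step 1 — V_th is the open-circuit voltage V_A - V_B (nothing connected across the terminals).
Nodal analysis, taking node 2 as the 0 V reference.
Source V1 fixes V_0 = 12 V.
KCL at each unknown node (sum of currents leaving = 0; resistances in Ω):
  Node 1: (V_1 - 12)/62000 + (V_1 - 0)/330 + (V_1 - 0)/1.3 = 0
Collecting terms: 0.7723 × V_1 = 0.0001935  =>  V_1 = 0.0002506 V
V_th = V_1 - V_2 = 0.0002506 - 0 = 0.0002506 V
Step 2 — R_th: zero the source — replace V1 by a short circuit (node 2 merges into node 0) — and find the resistance seen between A (node 1) and B (node 0).
Reduce the network between node 1 (A) and node 0 (B) by series/parallel combination:
  Rp1 = R1 ‖ R2 ‖ R3 (parallel, all between nodes 0 and 1) = 1/(1/62000 + 1/330 + 1/1.3) = 1.295 Ω
R_th = 1.295 Ω
I_n = V_th/R_th = 0.0002506/1.295 = 0.0001935 A, and R_n = R_th = 1.295 Ω

Final answer: I_n = 0.0001935 A, R_n = 1.295 Ω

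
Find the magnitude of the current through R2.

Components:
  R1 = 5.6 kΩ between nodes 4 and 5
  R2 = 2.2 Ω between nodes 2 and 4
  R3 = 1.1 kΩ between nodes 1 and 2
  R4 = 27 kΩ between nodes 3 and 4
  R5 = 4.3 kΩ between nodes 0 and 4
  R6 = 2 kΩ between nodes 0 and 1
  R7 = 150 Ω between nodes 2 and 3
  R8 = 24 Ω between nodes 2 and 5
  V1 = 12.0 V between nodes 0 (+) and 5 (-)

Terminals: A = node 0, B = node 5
Nodal analysis, taking node 5 as the 0 V reference.
Source V1 fixes V_0 = 12 V.
KCL at each unknown node (sum of currents leaving = 0; resistances in Ω):
  Node 1: (V_1 - V_2)/1100 + (V_1 - 12)/2000 = 0
  Node 2: (V_2 - V_4)/2.2 + (V_2 - V_1)/1100 + (V_2 - V_3)/150 + (V_2 - 0)/24 = 0
  Node 3: (V_3 - V_4)/27000 + (V_3 - V_2)/150 = 0
  Node 4: (V_4 - 0)/5600 + (V_4 - V_2)/2.2 + (V_4 - V_3)/27000 + (V_4 - 12)/4300 = 0
Collecting terms (coefficients in siemens):
  0.001409·V_1 - 0.0009091·V_2 = 0.006
  0.5038·V_2 - 0.0009091·V_1 - 0.006667·V_3 - 0.4545·V_4 = 0
  0.006704·V_3 - 0.006667·V_2 - 0.00003704·V_4 = 0
  0.455·V_4 - 0.4545·V_2 - 0.00003704·V_3 = 0.002791
Solving these 4 simultaneous equations (Gaussian elimination) gives:
  V_1 = 4.359 V, V_2 = 0.1571 V, V_3 = 0.1571 V, V_4 = 0.163 V
I_R2 = (V_2 - V_4)/R2 = (0.1571 - 0.163)/2.2 = -0.002723 A
|I_R2| = 0.002723 A

Final answer: |I_R2| = 0.002723 A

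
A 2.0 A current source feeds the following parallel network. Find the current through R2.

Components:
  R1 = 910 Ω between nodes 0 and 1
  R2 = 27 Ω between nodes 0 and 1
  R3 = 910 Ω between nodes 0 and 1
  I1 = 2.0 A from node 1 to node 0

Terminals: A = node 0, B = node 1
All resistors sit directly between nodes 0 and 1, so they are in parallel and share one voltage V; the full source current 2 A splits among them.
1/R_par = 1/910 + 1/27 + 1/910 = 0.03923 S  =>  R_par = 25.49 Ω
V = I × R_par = 2 × 25.49 = 50.98 V
I_R2 = V/R2 = 50.98/27 = 1.888 A

Final answer: 1.888 A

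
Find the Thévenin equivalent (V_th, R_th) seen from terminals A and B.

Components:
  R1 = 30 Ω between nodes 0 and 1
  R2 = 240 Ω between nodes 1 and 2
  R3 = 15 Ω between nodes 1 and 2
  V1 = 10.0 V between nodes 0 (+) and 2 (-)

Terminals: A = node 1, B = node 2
Step 1 — V_th is the open-circuit voltage V_A - V_B (nothing connected across the terminals).
Nodal analysis, taking node 2 as the 0 V reference.
Source V1 fixes V_0 = 10 V.
KCL at each unknown node (sum of currents leaving = 0; resistances in Ω):
  Node 1: (V_1 - 10)/30 + (V_1 - 0)/240 + (V_1 - 0)/15 = 0
Collecting terms: 0.1042 × V_1 = 0.3333  =>  V_1 = 3.2 V
V_th = V_1 - V_2 = 3.2 - 0 = 3.2 V
Step 2 — R_th: zero the source — replace V1 by a short circuit (node 2 merges into node 0) — and find the resistance seen between A (node 1) and B (node 0).
Reduce the network between node 1 (A) and node 0 (B) by series/parallel combination:
  Rp1 = R1 ‖ R2 ‖ R3 (parallel, all between nodes 0 and 1) = 1/(1/30 + 1/240 + 1/15) = 9.6 Ω
R_th = 9.6 Ω

Final answer: V_th = 3.2 V, R_th = 9.6 Ω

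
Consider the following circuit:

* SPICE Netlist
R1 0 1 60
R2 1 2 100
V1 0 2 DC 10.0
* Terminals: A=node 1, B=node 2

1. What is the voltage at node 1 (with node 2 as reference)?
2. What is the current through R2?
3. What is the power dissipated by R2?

Nodal analysis, taking node 2 as the 0 V reference.
Source V1 fixes V_0 = 10 V.
KCL at each unknown node (sum of currents leaving = 0; resistances in Ω):
  Node 1: (V_1 - 10)/60 + (V_1 - 0)/100 = 0
Collecting terms: 0.02667 × V_1 = 0.1667  =>  V_1 = 6.25 V
Part 1:
  Read off the nodal solution: V_1 = 6.25 V
Part 2:
  I_R2 = (V_1 - V_2)/R2 = (6.25 - 0)/100 = 0.0625 A
  Magnitude: I_R2 = 0.0625 A
Part 3:
  I_R2 = (V_1 - V_2)/R2 = (6.25 - 0)/100 = 0.0625 A
  P_R2 = I_R2² × R2 = (0.0625)² × 100 = 0.3906 W

Final answers:
1. V_1 = 6.25 V
2. I_R2 = 0.0625 A
3. P_R2 = 0.3906 W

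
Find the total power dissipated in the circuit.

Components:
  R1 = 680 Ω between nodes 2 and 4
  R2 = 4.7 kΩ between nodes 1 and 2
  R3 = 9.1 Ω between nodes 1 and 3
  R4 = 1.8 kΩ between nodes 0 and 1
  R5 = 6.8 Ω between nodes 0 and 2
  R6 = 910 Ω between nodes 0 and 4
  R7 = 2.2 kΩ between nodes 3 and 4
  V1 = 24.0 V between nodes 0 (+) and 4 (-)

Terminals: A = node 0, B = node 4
Nodal analysis, taking node 4 as the 0 V reference.
Source V1 fixes V_0 = 24 V.
KCL at each unknown node (sum of currents leaving = 0; resistances in Ω):
  Node 1: (V_1 - V_2)/4700 + (V_1 - V_3)/9.1 + (V_1 - 24)/1800 = 0
  Node 2: (V_2 - 0)/680 + (V_2 - V_1)/4700 + (V_2 - 24)/6.8 = 0
  Node 3: (V_3 - V_1)/9.1 + (V_3 - 0)/2200 = 0
Collecting terms (coefficients in siemens):
  0.1107·V_1 - 0.0002128·V_2 - 0.1099·V_3 = 0.01333
  0.1487·V_2 - 0.0002128·V_1 = 3.529
  0.1103·V_3 - 0.1099·V_1 = 0
Solving these 3 simultaneous equations (Gaussian elimination) gives:
  V_1 = 15.06 V, V_2 = 23.75 V, V_3 = 15 V
Power in each resistor, P = (ΔV)²/R:
  P_R1 = (23.75 - 0)²/680 = 0.8295 W
  P_R2 = (15.06 - 23.75)²/4700 = 0.01607 W
  P_R3 = (15.06 - 15)²/9.1 = 0.0004228 W
  P_R4 = (24 - 15.06)²/1800 = 0.04442 W
  P_R5 = (24 - 23.75)²/6.8 = 0.009197 W
  P_R6 = (24 - 0)²/910 = 0.633 W
  P_R7 = (15 - 0)²/2200 = 0.1022 W
P_total = P_R1 + P_R2 + P_R3 + P_R4 + P_R5 + P_R6 + P_R7 = 1.635 W

Final answer: 1.635 W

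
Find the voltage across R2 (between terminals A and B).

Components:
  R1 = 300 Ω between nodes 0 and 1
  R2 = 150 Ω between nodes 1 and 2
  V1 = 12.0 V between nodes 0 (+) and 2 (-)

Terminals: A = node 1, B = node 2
R1 and R2 are in series across V1 (node 0 → node 1 → node 2), and the output A–B is taken across R2, so this is a voltage divider.
Series current: I = V1/(R1 + R2) = 12/(300 + 150) = 12/450 = 0.02667 A
V_R2 = I × R2 = V1 × R2/(R1 + R2) = 12 × 150/450 = 4 V

Final answer: 4 V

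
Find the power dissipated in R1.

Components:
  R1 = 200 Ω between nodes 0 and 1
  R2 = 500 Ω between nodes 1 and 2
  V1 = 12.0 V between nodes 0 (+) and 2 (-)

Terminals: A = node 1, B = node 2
Nodal analysis, taking node 2 as the 0 V reference.
Source V1 fixes V_0 = 12 V.
KCL at each unknown node (sum of currents leaving = 0; resistances in Ω):
  Node 1: (V_1 - 12)/200 + (V_1 - 0)/500 = 0
Collecting terms: 0.007 × V_1 = 0.06  =>  V_1 = 8.571 V
I_R1 = (V_0 - V_1)/R1 = (12 - 8.571)/200 = 0.01714 A
P_R1 = I_R1² × R1 = (0.01714)² × 200 = 0.05878 W

Final answer: 0.05878 W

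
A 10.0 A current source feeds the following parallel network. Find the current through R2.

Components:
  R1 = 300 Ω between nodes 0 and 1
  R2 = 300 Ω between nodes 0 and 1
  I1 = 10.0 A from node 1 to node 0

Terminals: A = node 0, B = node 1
All resistors sit directly between nodes 0 and 1, so they are in parallel and share one voltage V; the full source current 10 A splits among them.
1/R_par = 1/300 + 1/300 = 0.006667 S  =>  R_par = 150 Ω
V = I × R_par = 10 × 150 = 1500 V
I_R2 = V/R2 = 1500/300 = 5 A

Final answer: 5 A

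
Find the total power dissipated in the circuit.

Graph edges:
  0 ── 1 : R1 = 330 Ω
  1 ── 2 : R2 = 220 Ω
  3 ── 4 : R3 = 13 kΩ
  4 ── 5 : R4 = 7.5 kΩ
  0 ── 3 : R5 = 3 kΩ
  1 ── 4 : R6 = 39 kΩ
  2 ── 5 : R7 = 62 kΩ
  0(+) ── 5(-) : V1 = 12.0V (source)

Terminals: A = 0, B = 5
Nodal analysis, taking node 5 as the 0 V reference.
Source V1 fixes V_0 = 12 V.
KCL at each unknown node (sum of currents leaving = 0; resistances in Ω):
  Node 1: (V_1 - 12)/330 + (V_1 - V_2)/220 + (V_1 - V_4)/39000 = 0
  Node 2: (V_2 - V_1)/220 + (V_2 - 0)/62000 = 0
  Node 3: (V_3 - V_4)/13000 + (V_3 - 12)/3000 = 0
  Node 4: (V_4 - V_3)/13000 + (V_4 - 0)/7500 + (V_4 - V_1)/39000 = 0
Collecting terms (coefficients in siemens):
  0.007601·V_1 - 0.004545·V_2 - 0.00002564·V_4 = 0.03636
  0.004562·V_2 - 0.004545·V_1 = 0
  0.0004103·V_3 - 0.00007692·V_4 = 0.004
  0.0002359·V_4 - 0.00002564·V_1 - 0.00007692·V_3 = 0
Solving these 4 simultaneous equations (Gaussian elimination) gives:
  V_1 = 11.88 V, V_2 = 11.83 V, V_3 = 10.64 V, V_4 = 4.761 V
Power in each resistor, P = (ΔV)²/R:
  P_R1 = (12 - 11.88)²/330 = 0.00004599 W
  P_R2 = (11.88 - 11.83)²/220 = 0.000008016 W
  P_R3 = (10.64 - 4.761)²/13000 = 0.002661 W
  P_R4 = (4.761 - 0)²/7500 = 0.003023 W
  P_R5 = (12 - 10.64)²/3000 = 0.000614 W
  P_R6 = (11.88 - 4.761)²/39000 = 0.001298 W
  P_R7 = (11.83 - 0)²/62000 = 0.002259 W
P_total = P_R1 + P_R2 + P_R3 + P_R4 + P_R5 + P_R6 + P_R7 = 0.009909 W

Final answer: 0.009909 W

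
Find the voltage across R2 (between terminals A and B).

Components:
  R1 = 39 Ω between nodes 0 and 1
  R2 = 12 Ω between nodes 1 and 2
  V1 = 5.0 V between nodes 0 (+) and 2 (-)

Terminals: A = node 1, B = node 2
R1 and R2 are in series across V1 (node 0 → node 1 → node 2), and the output A–B is taken across R2, so this is a voltage divider.
Series current: I = V1/(R1 + R2) = 5/(39 + 12) = 5/51 = 0.09804 A
V_R2 = I × R2 = V1 × R2/(R1 + R2) = 5 × 12/51 = 1.176 V

Final answer: 1.176 V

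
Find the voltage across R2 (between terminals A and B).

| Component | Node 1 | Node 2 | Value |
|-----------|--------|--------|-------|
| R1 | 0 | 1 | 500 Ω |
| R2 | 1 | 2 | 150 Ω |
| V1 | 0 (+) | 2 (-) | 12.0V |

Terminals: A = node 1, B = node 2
R1 and R2 are in series across V1 (node 0 → node 1 → node 2), and the output A–B is taken across R2, so this is a voltage divider.
Series current: I = V1/(R1 + R2) = 12/(500 + 150) = 12/650 = 0.01846 A
V_R2 = I × R2 = V1 × R2/(R1 + R2) = 12 × 150/650 = 2.769 V

Final answer: 2.769 V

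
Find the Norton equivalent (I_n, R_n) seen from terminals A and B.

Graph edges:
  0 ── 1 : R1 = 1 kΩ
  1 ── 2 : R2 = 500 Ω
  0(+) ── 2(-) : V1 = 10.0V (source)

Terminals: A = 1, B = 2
Find the Thévenin equivalent first; then I_n = V_th/R_th and R_n = R_th.
Step 1 — V_th is the open-circuit voltage V_A - V_B (nothing connected across the terminals).
Nodal analysis, taking node 2 as the 0 V reference.
Source V1 fixes V_0 = 10 V.
KCL at each unknown node (sum of currents leaving = 0; resistances in Ω):
  Node 1: (V_1 - 10)/1000 + (V_1 - 0)/500 = 0
Collecting terms: 0.003 × V_1 = 0.01  =>  V_1 = 3.333 V
V_th = V_1 - V_2 = 3.333 - 0 = 3.333 V
Step 2 — R_th: zero the source — replace V1 by a short circuit (node 2 merges into node 0) — and find the resistance seen between A (node 1) and B (node 0).
Reduce the network between node 1 (A) and node 0 (B) by series/parallel combination:
  Rp1 = R1 ‖ R2 (parallel, both between nodes 0 and 1) = 1/(1/1000 + 1/500) = 333.3 Ω
R_th = 333.3 Ω
I_n = V_th/R_th = 3.333/333.3 = 0.01 A, and R_n = R_th = 333.3 Ω

Final answer: I_n = 0.01 A, R_n = 333.3 Ω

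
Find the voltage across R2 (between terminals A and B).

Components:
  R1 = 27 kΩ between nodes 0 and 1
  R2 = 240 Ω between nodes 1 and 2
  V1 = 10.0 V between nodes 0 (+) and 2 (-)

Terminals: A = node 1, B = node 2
R1 and R2 are in series across V1 (node 0 → node 1 → node 2), and the output A–B is taken across R2, so this is a voltage divider.
Series current: I = V1/(R1 + R2) = 10/(27000 + 240) = 10/27240 = 0.0003671 A
V_R2 = I × R2 = V1 × R2/(R1 + R2) = 10 × 240/27240 = 0.08811 V

Final answer: 0.08811 V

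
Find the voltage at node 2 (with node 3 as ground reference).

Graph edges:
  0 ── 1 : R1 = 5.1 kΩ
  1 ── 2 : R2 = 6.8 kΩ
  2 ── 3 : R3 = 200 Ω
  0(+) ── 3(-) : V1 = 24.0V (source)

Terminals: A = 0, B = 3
Nodal analysis, taking node 3 as the 0 V reference.
Source V1 fixes V_0 = 24 V.
KCL at each unknown node (sum of currents leaving = 0; resistances in Ω):
  Node 1: (V_1 - 24)/5100 + (V_1 - V_2)/6800 = 0
  Node 2: (V_2 - V_1)/6800 + (V_2 - 0)/200 = 0
Collecting terms (coefficients in siemens):
  0.0003431·V_1 - 0.0001471·V_2 = 0.004706
  0.005147·V_2 - 0.0001471·V_1 = 0
Determinant D = (0.0003431)(0.005147) - (-0.0001471)(-0.0001471) = 0.000001745
V_1 = [(0.004706)(0.005147) - (-0.0001471)(0)]/D = 13.88 V
V_2 = [(0.0003431)(0) - (0.004706)(-0.0001471)]/D = 0.3967 V
The requested potential is V_2 = 0.3967 V.

Final answer: V_2 = 0.3967 V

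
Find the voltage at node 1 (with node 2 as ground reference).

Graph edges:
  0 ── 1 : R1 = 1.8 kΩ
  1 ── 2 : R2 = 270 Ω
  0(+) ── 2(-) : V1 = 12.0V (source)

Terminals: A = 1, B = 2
Nodal analysis, taking node 2 as the 0 V reference.
Source V1 fixes V_0 = 12 V.
KCL at each unknown node (sum of currents leaving = 0; resistances in Ω):
  Node 1: (V_1 - 12)/1800 + (V_1 - 0)/270 = 0
Collecting terms: 0.004259 × V_1 = 0.006667  =>  V_1 = 1.565 V
The requested potential is V_1 = 1.565 V.

Final answer: V_1 = 1.565 V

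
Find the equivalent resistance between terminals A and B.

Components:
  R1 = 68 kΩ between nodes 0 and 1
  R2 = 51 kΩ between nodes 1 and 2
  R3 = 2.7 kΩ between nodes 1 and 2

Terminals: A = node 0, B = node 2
Reduce the network between node 0 (A) and node 2 (B) by series/parallel combination:
  Rp1 = R2 ‖ R3 (parallel, both between nodes 1 and 2) = 1/(1/51000 + 1/2700) = 2564 Ω
  Rs1 = R1 + Rp1 (series, joined only at node 1) = 68000 + 2564 = 70560 Ω
R_eq = 70.56 kΩ

Final answer: 70.56 kΩ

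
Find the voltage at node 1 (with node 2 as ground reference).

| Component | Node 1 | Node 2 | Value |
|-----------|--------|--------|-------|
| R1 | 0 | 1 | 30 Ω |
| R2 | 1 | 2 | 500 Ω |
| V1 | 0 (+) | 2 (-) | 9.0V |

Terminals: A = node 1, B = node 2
Nodal analysis, taking node 2 as the 0 V reference.
Source V1 fixes V_0 = 9 V.
KCL at each unknown node (sum of currents leaving = 0; resistances in Ω):
  Node 1: (V_1 - 9)/30 + (V_1 - 0)/500 = 0
Collecting terms: 0.03533 × V_1 = 0.3  =>  V_1 = 8.491 V
The requested potential is V_1 = 8.491 V.

Final answer: V_1 = 8.491 V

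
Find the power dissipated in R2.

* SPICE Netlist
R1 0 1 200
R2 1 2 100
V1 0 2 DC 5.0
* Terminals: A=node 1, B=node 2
Nodal analysis, taking node 2 as the 0 V reference.
Source V1 fixes V_0 = 5 V.
KCL at each unknown node (sum of currents leaving = 0; resistances in Ω):
  Node 1: (V_1 - 5)/200 + (V_1 - 0)/100 = 0
Collecting terms: 0.015 × V_1 = 0.025  =>  V_1 = 1.667 V
I_R2 = (V_1 - V_2)/R2 = (1.667 - 0)/100 = 0.01667 A
P_R2 = I_R2² × R2 = (0.01667)² × 100 = 0.02778 W

Final answer: 0.02778 W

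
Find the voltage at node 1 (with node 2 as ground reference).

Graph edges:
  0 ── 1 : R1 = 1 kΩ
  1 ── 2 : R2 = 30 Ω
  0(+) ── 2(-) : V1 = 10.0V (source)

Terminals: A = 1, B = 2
Nodal analysis, taking node 2 as the 0 V reference.
Source V1 fixes V_0 = 10 V.
KCL at each unknown node (sum of currents leaving = 0; resistances in Ω):
  Node 1: (V_1 - 10)/1000 + (V_1 - 0)/30 = 0
Collecting terms: 0.03433 × V_1 = 0.01  =>  V_1 = 0.2913 V
The requested potential is V_1 = 0.2913 V.

Final answer: V_1 = 0.2913 V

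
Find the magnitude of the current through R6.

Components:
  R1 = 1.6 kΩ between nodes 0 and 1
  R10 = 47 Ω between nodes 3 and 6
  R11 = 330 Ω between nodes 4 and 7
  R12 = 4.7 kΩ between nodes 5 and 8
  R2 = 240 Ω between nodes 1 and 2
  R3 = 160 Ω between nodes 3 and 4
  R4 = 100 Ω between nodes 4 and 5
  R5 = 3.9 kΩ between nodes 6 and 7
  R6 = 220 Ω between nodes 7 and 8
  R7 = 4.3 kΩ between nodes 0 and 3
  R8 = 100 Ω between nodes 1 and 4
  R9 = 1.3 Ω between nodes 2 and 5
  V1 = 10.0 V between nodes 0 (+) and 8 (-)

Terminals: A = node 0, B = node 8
Nodal analysis, taking node 8 as the 0 V reference.
Source V1 fixes V_0 = 10 V.
KCL at each unknown node (sum of currents leaving = 0; resistances in Ω):
  Node 1: (V_1 - 10)/1600 + (V_1 - V_2)/240 + (V_1 - V_4)/100 = 0
  Node 2: (V_2 - V_1)/240 + (V_2 - V_5)/1.3 = 0
  Node 3: (V_3 - V_4)/160 + (V_3 - 10)/4300 + (V_3 - V_6)/47 = 0
  Node 4: (V_4 - V_3)/160 + (V_4 - V_5)/100 + (V_4 - V_1)/100 + (V_4 - V_7)/330 = 0
  Node 5: (V_5 - V_4)/100 + (V_5 - V_2)/1.3 + (V_5 - 0)/4700 = 0
  Node 6: (V_6 - V_7)/3900 + (V_6 - V_3)/47 = 0
  Node 7: (V_7 - V_6)/3900 + (V_7 - 0)/220 + (V_7 - V_4)/330 = 0
Collecting terms (coefficients in siemens):
  0.01479·V_1 - 0.004167·V_2 - 0.01·V_4 = 0.00625
  0.7734·V_2 - 0.004167·V_1 - 0.7692·V_5 = 0
  0.02776·V_3 - 0.00625·V_4 - 0.02128·V_6 = 0.002326
  0.02928·V_4 - 0.01·V_1 - 0.00625·V_3 - 0.01·V_5 - 0.00303·V_7 = 0
  0.7794·V_5 - 0.7692·V_2 - 0.01·V_4 = 0
  0.02153·V_6 - 0.02128·V_3 - 0.0002564·V_7 = 0
  0.007832·V_7 - 0.00303·V_4 - 0.0002564·V_6 = 0
Solving these 7 simultaneous equations (Gaussian elimination) gives:
  V_1 = 3.106 V, V_2 = 2.838 V, V_3 = 2.975 V, V_4 = 2.786 V
  V_5 = 2.837 V, V_6 = 2.953 V, V_7 = 1.175 V
I_R6 = (V_7 - V_8)/R6 = (1.175 - 0)/220 = 0.005339 A
|I_R6| = 0.005339 A

Final answer: |I_R6| = 0.005339 A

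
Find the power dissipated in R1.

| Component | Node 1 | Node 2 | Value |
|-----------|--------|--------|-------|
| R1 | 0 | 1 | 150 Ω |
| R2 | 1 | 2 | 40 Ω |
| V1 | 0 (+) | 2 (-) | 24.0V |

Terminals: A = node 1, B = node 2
Nodal analysis, taking node 2 as the 0 V reference.
Source V1 fixes V_0 = 24 V.
KCL at each unknown node (sum of currents leaving = 0; resistances in Ω):
  Node 1: (V_1 - 24)/150 + (V_1 - 0)/40 = 0
Collecting terms: 0.03167 × V_1 = 0.16  =>  V_1 = 5.053 V
I_R1 = (V_0 - V_1)/R1 = (24 - 5.053)/150 = 0.1263 A
P_R1 = I_R1² × R1 = (0.1263)² × 150 = 2.393 W

Final answer: 2.393 W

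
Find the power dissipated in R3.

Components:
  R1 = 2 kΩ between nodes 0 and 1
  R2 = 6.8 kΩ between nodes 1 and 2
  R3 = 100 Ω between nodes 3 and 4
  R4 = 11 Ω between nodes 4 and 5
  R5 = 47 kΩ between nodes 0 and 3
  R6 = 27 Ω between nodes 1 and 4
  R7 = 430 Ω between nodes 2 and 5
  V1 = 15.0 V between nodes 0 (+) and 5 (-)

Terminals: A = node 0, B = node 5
Nodal analysis, taking node 5 as the 0 V reference.
Source V1 fixes V_0 = 15 V.
KCL at each unknown node (sum of currents leaving = 0; resistances in Ω):
  Node 1: (V_1 - 15)/2000 + (V_1 - V_2)/6800 + (V_1 - V_4)/27 = 0
  Node 2: (V_2 - V_1)/6800 + (V_2 - 0)/430 = 0
  Node 3: (V_3 - V_4)/100 + (V_3 - 15)/47000 = 0
  Node 4: (V_4 - V_3)/100 + (V_4 - 0)/11 + (V_4 - V_1)/27 = 0
Collecting terms (coefficients in siemens):
  0.03768·V_1 - 0.0001471·V_2 - 0.03704·V_4 = 0.0075
  0.002473·V_2 - 0.0001471·V_1 = 0
  0.01002·V_3 - 0.01·V_4 = 0.0003191
  0.1379·V_4 - 0.03704·V_1 - 0.01·V_3 = 0
Solving these 4 simultaneous equations (Gaussian elimination) gives:
  V_1 = 0.2817 V, V_2 = 0.01675 V, V_3 = 0.1157 V, V_4 = 0.08401 V
I_R3 = (V_3 - V_4)/R3 = (0.1157 - 0.08401)/100 = 0.0003167 A
P_R3 = I_R3² × R3 = (0.0003167)² × 100 = 0.00001003 W

Final answer: 1.003e-05 W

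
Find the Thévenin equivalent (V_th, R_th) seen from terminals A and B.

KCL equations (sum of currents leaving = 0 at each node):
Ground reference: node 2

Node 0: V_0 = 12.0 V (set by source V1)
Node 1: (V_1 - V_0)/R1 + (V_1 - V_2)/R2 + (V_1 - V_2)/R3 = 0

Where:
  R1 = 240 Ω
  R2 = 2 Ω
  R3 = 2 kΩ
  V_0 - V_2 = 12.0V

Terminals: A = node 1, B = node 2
Step 1 — V_th is the open-circuit voltage V_A - V_B (nothing connected across the terminals).
Nodal analysis, taking node 2 as the 0 V reference.
Source V1 fixes V_0 = 12 V.
KCL at each unknown node (sum of currents leaving = 0; resistances in Ω):
  Node 1: (V_1 - 12)/240 + (V_1 - 0)/2 + (V_1 - 0)/2000 = 0
Collecting terms: 0.5047 × V_1 = 0.05  =>  V_1 = 0.09908 V
V_th = V_1 - V_2 = 0.09908 - 0 = 0.09908 V
Step 2 — R_th: zero the source — replace V1 by a short circuit (node 2 merges into node 0) — and find the resistance seen between A (node 1) and B (node 0).
Reduce the network between node 1 (A) and node 0 (B) by series/parallel combination:
  Rp1 = R1 ‖ R2 ‖ R3 (parallel, all between nodes 0 and 1) = 1/(1/240 + 1/2 + 1/2000) = 1.982 Ω
R_th = 1.982 Ω

Final answer: V_th = 0.09908 V, R_th = 1.982 Ω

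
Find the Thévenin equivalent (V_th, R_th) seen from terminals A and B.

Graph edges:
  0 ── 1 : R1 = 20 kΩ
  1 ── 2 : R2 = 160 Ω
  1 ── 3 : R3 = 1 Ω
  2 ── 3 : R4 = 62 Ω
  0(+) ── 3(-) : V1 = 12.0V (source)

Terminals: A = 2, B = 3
Step 1 — V_th is the open-circuit voltage V_A - V_B (nothing connected across the terminals).
Nodal analysis, taking node 3 as the 0 V reference.
Source V1 fixes V_0 = 12 V.
KCL at each unknown node (sum of currents leaving = 0; resistances in Ω):
  Node 1: (V_1 - 12)/20000 + (V_1 - V_2)/160 + (V_1 - 0)/1 = 0
  Node 2: (V_2 - V_1)/160 + (V_2 - 0)/62 = 0
Collecting terms (coefficients in siemens):
  1.006·V_1 - 0.00625·V_2 = 0.0006
  0.02238·V_2 - 0.00625·V_1 = 0
Determinant D = (1.006)(0.02238) - (-0.00625)(-0.00625) = 0.02248
V_1 = [(0.0006)(0.02238) - (-0.00625)(0)]/D = 0.0005973 V
V_2 = [(1.006)(0) - (0.0006)(-0.00625)]/D = 0.0001668 V
V_th = V_2 - V_3 = 0.0001668 - 0 = 0.0001668 V
Step 2 — R_th: zero the source — replace V1 by a short circuit (node 3 merges into node 0) — and find the resistance seen between A (node 2) and B (node 0).
Reduce the network between node 2 (A) and node 0 (B) by series/parallel combination:
  Rp1 = R1 ‖ R3 (parallel, both between nodes 0 and 1) = 1/(1/20000 + 1/1) = 1 Ω
  Rs1 = R2 + Rp1 (series, joined only at node 1) = 160 + 1 = 161 Ω
  Rp2 = R4 ‖ Rs1 (parallel, both between nodes 0 and 2) = 1/(1/62 + 1/161) = 44.76 Ω
R_th = 44.76 Ω

Final answer: V_th = 0.0001668 V, R_th = 44.76 Ω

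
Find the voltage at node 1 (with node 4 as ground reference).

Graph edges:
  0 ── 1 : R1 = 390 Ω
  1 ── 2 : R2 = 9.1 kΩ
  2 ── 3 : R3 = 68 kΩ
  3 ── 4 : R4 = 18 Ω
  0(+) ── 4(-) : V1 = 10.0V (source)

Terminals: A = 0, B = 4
Nodal analysis, taking node 4 as the 0 V reference.
Source V1 fixes V_0 = 10 V.
KCL at each unknown node (sum of currents leaving = 0; resistances in Ω):
  Node 1: (V_1 - 10)/390 + (V_1 - V_2)/9100 = 0
  Node 2: (V_2 - V_1)/9100 + (V_2 - V_3)/68000 = 0
  Node 3: (V_3 - V_2)/68000 + (V_3 - 0)/18 = 0
Collecting terms (coefficients in siemens):
  0.002674·V_1 - 0.0001099·V_2 = 0.02564
  0.0001246·V_2 - 0.0001099·V_1 - 0.00001471·V_3 = 0
  0.05557·V_3 - 0.00001471·V_2 = 0
Solving these 3 simultaneous equations (Gaussian elimination) gives:
  V_1 = 9.95 V, V_2 = 8.776 V, V_3 = 0.002322 V
The requested potential is V_1 = 9.95 V.

Final answer: V_1 = 9.95 V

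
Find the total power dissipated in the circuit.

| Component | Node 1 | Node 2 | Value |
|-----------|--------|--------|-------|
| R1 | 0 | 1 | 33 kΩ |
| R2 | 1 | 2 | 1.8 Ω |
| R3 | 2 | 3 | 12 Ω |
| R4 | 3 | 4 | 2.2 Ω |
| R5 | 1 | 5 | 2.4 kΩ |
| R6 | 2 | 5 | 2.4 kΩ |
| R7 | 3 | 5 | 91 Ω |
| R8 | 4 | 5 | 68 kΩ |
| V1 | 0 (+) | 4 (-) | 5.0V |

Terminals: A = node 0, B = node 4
Nodal analysis, taking node 4 as the 0 V reference.
Source V1 fixes V_0 = 5 V.
KCL at each unknown node (sum of currents leaving = 0; resistances in Ω):
  Node 1: (V_1 - 5)/33000 + (V_1 - V_2)/1.8 + (V_1 - V_5)/2400 = 0
  Node 2: (V_2 - V_1)/1.8 + (V_2 - V_3)/12 + (V_2 - V_5)/2400 = 0
  Node 3: (V_3 - V_2)/12 + (V_3 - 0)/2.2 + (V_3 - V_5)/91 = 0
  Node 5: (V_5 - V_1)/2400 + (V_5 - V_2)/2400 + (V_5 - V_3)/91 + (V_5 - 0)/68000 = 0
Collecting terms (coefficients in siemens):
  0.556·V_1 - 0.5556·V_2 - 0.0004167·V_5 = 0.0001515
  0.6393·V_2 - 0.5556·V_1 - 0.08333·V_3 - 0.0004167·V_5 = 0
  0.5489·V_3 - 0.08333·V_2 - 0.01099·V_5 = 0
  0.01184·V_5 - 0.0004167·V_1 - 0.0004167·V_2 - 0.01099·V_3 = 0
Solving these 4 simultaneous equations (Gaussian elimination) gives:
  V_1 = 0.002404 V, V_2 = 0.002132 V, V_3 = 0.0003332 V, V_5 = 0.000469 V
Power in each resistor, P = (ΔV)²/R:
  P_R1 = (5 - 0.002404)²/33000 = 0.0007568 W
  P_R2 = (0.002404 - 0.002132)²/1.8 = 0.00000004084 W
  P_R3 = (0.002132 - 0.0003332)²/12 = 0.0000002698 W
  P_R4 = (0.0003332 - 0)²/2.2 = 0.00000005045 W
  P_R5 = (0.002404 - 0.000469)²/2400 = 0.00000000156 W
  P_R6 = (0.002132 - 0.000469)²/2400 = 0.000000001153 W
  P_R7 = (0.0003332 - 0.000469)²/91 = 0.0000000002027 W
  P_R8 = (0 - 0.000469)²/68000 = 0.000000000003234 W
P_total = P_R1 + P_R2 + P_R3 + P_R4 + P_R5 + P_R6 + P_R7 + P_R8 = 0.0007572 W

Final answer: 0.0007572 W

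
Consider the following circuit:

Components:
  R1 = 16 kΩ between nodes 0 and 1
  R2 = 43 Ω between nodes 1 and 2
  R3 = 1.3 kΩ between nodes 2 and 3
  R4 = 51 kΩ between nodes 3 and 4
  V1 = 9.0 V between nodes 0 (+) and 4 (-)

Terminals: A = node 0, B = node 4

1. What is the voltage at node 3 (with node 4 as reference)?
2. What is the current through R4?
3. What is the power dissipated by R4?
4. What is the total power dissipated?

Nodal analysis, taking node 4 as the 0 V reference.
Source V1 fixes V_0 = 9 V.
KCL at each unknown node (sum of currents leaving = 0; resistances in Ω):
  Node 1: (V_1 - 9)/16000 + (V_1 - V_2)/43 = 0
  Node 2: (V_2 - V_1)/43 + (V_2 - V_3)/1300 = 0
  Node 3: (V_3 - V_2)/1300 + (V_3 - 0)/51000 = 0
Collecting terms (coefficients in siemens):
  0.02332·V_1 - 0.02326·V_2 = 0.0005625
  0.02403·V_2 - 0.02326·V_1 - 0.0007692·V_3 = 0
  0.0007888·V_3 - 0.0007692·V_2 = 0
Solving these 3 simultaneous equations (Gaussian elimination) gives:
  V_1 = 6.893 V, V_2 = 6.887 V, V_3 = 6.716 V
Part 1:
  Read off the nodal solution: V_3 = 6.716 V
Part 2:
  I_R4 = (V_3 - V_4)/R4 = (6.716 - 0)/51000 = 0.0001317 A
  Magnitude: I_R4 = 0.0001317 A
Part 3:
  I_R4 = (V_3 - V_4)/R4 = (6.716 - 0)/51000 = 0.0001317 A
  P_R4 = I_R4² × R4 = (0.0001317)² × 51000 = 0.0008844 W
Part 4:
  Power in each resistor, P = (ΔV)²/R:
    P_R1 = (9 - 6.893)²/16000 = 0.0002775 W
    P_R2 = (6.893 - 6.887)²/43 = 0.0000007457 W
    P_R3 = (6.887 - 6.716)²/1300 = 0.00002254 W
    P_R4 = (6.716 - 0)²/51000 = 0.0008844 W
  P_total = P_R1 + P_R2 + P_R3 + P_R4 = 0.001185 W

Final answers:
1. V_3 = 6.716 V
2. I_R4 = 0.0001317 A
3. P_R4 = 0.0008844 W
4. P_total = 0.001185 W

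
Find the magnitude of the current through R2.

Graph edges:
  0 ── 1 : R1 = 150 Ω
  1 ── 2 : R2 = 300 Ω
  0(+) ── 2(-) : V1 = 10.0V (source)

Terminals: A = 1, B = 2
Nodal analysis, taking node 2 as the 0 V reference.
Source V1 fixes V_0 = 10 V.
KCL at each unknown node (sum of currents leaving = 0; resistances in Ω):
  Node 1: (V_1 - 10)/150 + (V_1 - 0)/300 = 0
Collecting terms: 0.01 × V_1 = 0.06667  =>  V_1 = 6.667 V
I_R2 = (V_1 - V_2)/R2 = (6.667 - 0)/300 = 0.02222 A
|I_R2| = 0.02222 A

Final answer: |I_R2| = 0.02222 A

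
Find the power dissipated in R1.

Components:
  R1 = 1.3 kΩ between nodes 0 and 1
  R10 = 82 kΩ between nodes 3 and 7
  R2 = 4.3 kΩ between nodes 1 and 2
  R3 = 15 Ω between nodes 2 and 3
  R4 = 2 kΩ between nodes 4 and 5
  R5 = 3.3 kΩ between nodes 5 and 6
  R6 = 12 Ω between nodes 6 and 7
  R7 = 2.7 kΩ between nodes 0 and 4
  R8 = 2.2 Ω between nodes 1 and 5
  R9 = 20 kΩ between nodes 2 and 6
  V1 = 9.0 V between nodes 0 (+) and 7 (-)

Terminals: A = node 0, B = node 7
Nodal analysis, taking node 7 as the 0 V reference.
Source V1 fixes V_0 = 9 V.
KCL at each unknown node (sum of currents leaving = 0; resistances in Ω):
  Node 1: (V_1 - 9)/1300 + (V_1 - V_2)/4300 + (V_1 - V_5)/2.2 = 0
  Node 2: (V_2 - V_1)/4300 + (V_2 - V_3)/15 + (V_2 - V_6)/20000 = 0
  Node 3: (V_3 - V_2)/15 + (V_3 - 0)/82000 = 0
  Node 4: (V_4 - V_5)/2000 + (V_4 - 9)/2700 = 0
  Node 5: (V_5 - V_4)/2000 + (V_5 - V_6)/3300 + (V_5 - V_1)/2.2 = 0
  Node 6: (V_6 - V_5)/3300 + (V_6 - 0)/12 + (V_6 - V_2)/20000 = 0
Collecting terms (coefficients in siemens):
  0.4555·V_1 - 0.0002326·V_2 - 0.4545·V_5 = 0.006923
  0.06695·V_2 - 0.0002326·V_1 - 0.06667·V_3 - 0.00005·V_6 = 0
  0.06668·V_3 - 0.06667·V_2 = 0
  0.0008704·V_4 - 0.0005·V_5 = 0.003333
  0.4553·V_5 - 0.4545·V_1 - 0.0005·V_4 - 0.000303·V_6 = 0
  0.08369·V_6 - 0.00005·V_2 - 0.000303·V_5 = 0
Solving these 6 simultaneous equations (Gaussian elimination) gives:
  V_1 = 6.633 V, V_2 = 5.238 V, V_3 = 5.237 V, V_4 = 7.638 V
  V_5 = 6.63 V, V_6 = 0.02714 V
I_R1 = (V_0 - V_1)/R1 = (9 - 6.633)/1300 = 0.001821 A
P_R1 = I_R1² × R1 = (0.001821)² × 1300 = 0.00431 W

Final answer: 0.00431 W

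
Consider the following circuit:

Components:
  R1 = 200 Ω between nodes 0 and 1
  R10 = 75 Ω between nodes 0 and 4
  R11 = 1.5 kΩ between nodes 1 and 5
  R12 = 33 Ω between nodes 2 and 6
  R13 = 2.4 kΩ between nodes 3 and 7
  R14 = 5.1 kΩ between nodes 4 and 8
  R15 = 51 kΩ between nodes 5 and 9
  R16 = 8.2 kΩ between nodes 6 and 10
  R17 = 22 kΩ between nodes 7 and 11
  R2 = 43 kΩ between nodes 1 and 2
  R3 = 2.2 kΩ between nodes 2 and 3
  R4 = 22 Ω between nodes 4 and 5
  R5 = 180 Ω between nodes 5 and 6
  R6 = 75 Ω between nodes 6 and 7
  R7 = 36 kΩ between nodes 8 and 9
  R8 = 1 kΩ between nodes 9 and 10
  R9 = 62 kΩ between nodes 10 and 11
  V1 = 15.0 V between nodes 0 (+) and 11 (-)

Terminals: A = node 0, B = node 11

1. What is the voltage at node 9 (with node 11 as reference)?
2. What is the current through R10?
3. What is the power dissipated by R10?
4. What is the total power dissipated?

Nodal analysis, taking node 11 as the 0 V reference.
Source V1 fixes V_0 = 15 V.
KCL at each unknown node (sum of currents leaving = 0; resistances in Ω):
  Node 1: (V_1 - 15)/200 + (V_1 - V_2)/43000 + (V_1 - V_5)/1500 = 0
  Node 2: (V_2 - V_1)/43000 + (V_2 - V_3)/2200 + (V_2 - V_6)/33 = 0
  Node 3: (V_3 - V_2)/2200 + (V_3 - V_7)/2400 = 0
  Node 4: (V_4 - V_5)/22 + (V_4 - 15)/75 + (V_4 - V_8)/5100 = 0
  Node 5: (V_5 - V_4)/22 + (V_5 - V_6)/180 + (V_5 - V_1)/1500 + (V_5 - V_9)/51000 = 0
  Node 6: (V_6 - V_5)/180 + (V_6 - V_7)/75 + (V_6 - V_2)/33 + (V_6 - V_10)/8200 = 0
  Node 7: (V_7 - V_6)/75 + (V_7 - V_3)/2400 + (V_7 - 0)/22000 = 0
  Node 8: (V_8 - V_9)/36000 + (V_8 - V_4)/5100 = 0
  Node 9: (V_9 - V_8)/36000 + (V_9 - V_10)/1000 + (V_9 - V_5)/51000 = 0
  Node 10: (V_10 - V_9)/1000 + (V_10 - 0)/62000 + (V_10 - V_6)/8200 = 0
Collecting terms (coefficients in siemens):
  0.00569·V_1 - 0.00002326·V_2 - 0.0006667·V_5 = 0.075
  0.03078·V_2 - 0.00002326·V_1 - 0.0004545·V_3 - 0.0303·V_6 = 0
  0.0008712·V_3 - 0.0004545·V_2 - 0.0004167·V_7 = 0
  0.05898·V_4 - 0.04545·V_5 - 0.0001961·V_8 = 0.2
  0.0517·V_5 - 0.0006667·V_1 - 0.04545·V_4 - 0.005556·V_6 - 0.00001961·V_9 = 0
  0.04931·V_6 - 0.0303·V_2 - 0.005556·V_5 - 0.01333·V_7 - 0.000122·V_10 = 0
  0.0138·V_7 - 0.0004167·V_3 - 0.01333·V_6 = 0
  0.0002239·V_8 - 0.0001961·V_4 - 0.00002778·V_9 = 0
  0.001047·V_9 - 0.00001961·V_5 - 0.00002778·V_8 - 0.001·V_10 = 0
  0.001138·V_10 - 0.000122·V_6 - 0.001·V_9 = 0
Solving these 10 simultaneous equations (Gaussian elimination) gives:
  V_1 = 14.99 V, V_2 = 14.77 V, V_3 = 14.75 V, V_4 = 14.94 V
  V_5 = 14.92 V, V_6 = 14.77 V, V_7 = 14.72 V, V_8 = 14.76 V
  V_9 = 13.55 V, V_10 = 13.49 V
Part 1:
  Read off the nodal solution: V_9 = 13.55 V
Part 2:
  I_R10 = (V_0 - V_4)/R10 = (15 - 14.94)/75 = 0.0008351 A
  Magnitude: I_R10 = 0.0008351 A
Part 3:
  I_R10 = (V_0 - V_4)/R10 = (15 - 14.94)/75 = 0.0008351 A
  P_R10 = I_R10² × R10 = (0.0008351)² × 75 = 0.0000523 W
Part 4:
  Power in each resistor, P = (ΔV)²/R:
    P_R1 = (15 - 14.99)²/200 = 0.0000005342 W
    P_R2 = (14.99 - 14.77)²/43000 = 0.000001104 W
    P_R3 = (14.77 - 14.75)²/2200 = 0.0000002517 W
    P_R4 = (14.94 - 14.92)²/22 = 0.00001412 W
    P_R5 = (14.92 - 14.77)²/180 = 0.0001213 W
    P_R6 = (14.77 - 14.72)²/75 = 0.00003252 W
    P_R7 = (14.76 - 13.55)²/36000 = 0.00004119 W
    P_R8 = (13.55 - 13.49)²/1000 = 0.000003689 W
    P_R9 = (13.49 - 0)²/62000 = 0.002934 W
    P_R10 = (15 - 14.94)²/75 = 0.0000523 W
    P_R11 = (14.99 - 14.92)²/1500 = 0.000003259 W
    P_R12 = (14.77 - 14.77)²/33 = 0.000000001046 W
    P_R13 = (14.75 - 14.72)²/2400 = 0.0000002746 W
    P_R14 = (14.94 - 14.76)²/5100 = 0.000005836 W
    P_R15 = (14.92 - 13.55)²/51000 = 0.00003694 W
    P_R16 = (14.77 - 13.49)²/8200 = 0.0002016 W
    P_R17 = (14.72 - 0)²/22000 = 0.009852 W
  P_total = P_R1 + P_R2 + P_R3 + P_R4 + P_R5 + P_R6 + P_R7 + P_R8 + P_R9 + P_R10 + P_R11 + P_R12 + P_R13 + P_R14 + P_R15 + P_R16 + P_R17 = 0.0133 W

Final answers:
1. V_9 = 13.55 V
2. I_R10 = 0.0008351 A
3. P_R10 = 5.23e-05 W
4. P_total = 0.0133 W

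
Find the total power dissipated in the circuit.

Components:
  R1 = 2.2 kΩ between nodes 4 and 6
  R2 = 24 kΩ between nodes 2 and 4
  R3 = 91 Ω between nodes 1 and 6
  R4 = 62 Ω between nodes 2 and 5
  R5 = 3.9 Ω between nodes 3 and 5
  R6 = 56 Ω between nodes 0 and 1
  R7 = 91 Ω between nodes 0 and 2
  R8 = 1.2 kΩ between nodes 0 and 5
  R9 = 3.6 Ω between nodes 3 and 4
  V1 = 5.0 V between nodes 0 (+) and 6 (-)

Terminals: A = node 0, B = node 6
Nodal analysis, taking node 6 as the 0 V reference.
Source V1 fixes V_0 = 5 V.
KCL at each unknown node (sum of currents leaving = 0; resistances in Ω):
  Node 1: (V_1 - 0)/91 + (V_1 - 5)/56 = 0
  Node 2: (V_2 - V_4)/24000 + (V_2 - V_5)/62 + (V_2 - 5)/91 = 0
  Node 3: (V_3 - V_5)/3.9 + (V_3 - V_4)/3.6 = 0
  Node 4: (V_4 - 0)/2200 + (V_4 - V_2)/24000 + (V_4 - V_3)/3.6 = 0
  Node 5: (V_5 - V_2)/62 + (V_5 - V_3)/3.9 + (V_5 - 5)/1200 = 0
Collecting terms (coefficients in siemens):
  0.02885·V_1 = 0.08929
  0.02716·V_2 - 0.00004167·V_4 - 0.01613·V_5 = 0.05495
  0.5342·V_3 - 0.2778·V_4 - 0.2564·V_5 = 0
  0.2783·V_4 - 0.00004167·V_2 - 0.2778·V_3 = 0
  0.2734·V_5 - 0.01613·V_2 - 0.2564·V_3 = 0.004167
Solving these 5 simultaneous equations (Gaussian elimination) gives:
  V_1 = 3.095 V, V_2 = 4.828 V, V_3 = 4.702 V, V_4 = 4.695 V
  V_5 = 4.711 V
Power in each resistor, P = (ΔV)²/R:
  P_R1 = (4.695 - 0)²/2200 = 0.01002 W
  P_R2 = (4.828 - 4.695)²/24000 = 0.0000007368 W
  P_R3 = (3.095 - 0)²/91 = 0.1053 W
  P_R4 = (4.828 - 4.711)²/62 = 0.0002209 W
  P_R5 = (4.702 - 4.711)²/3.9 = 0.00001767 W
  P_R6 = (5 - 3.095)²/56 = 0.06479 W
  P_R7 = (5 - 4.828)²/91 = 0.0003261 W
  P_R8 = (5 - 4.711)²/1200 = 0.00006973 W
  P_R9 = (4.702 - 4.695)²/3.6 = 0.00001631 W
P_total = P_R1 + P_R2 + P_R3 + P_R4 + P_R5 + P_R6 + P_R7 + P_R8 + P_R9 = 0.1807 W

Final answer: 0.1807 W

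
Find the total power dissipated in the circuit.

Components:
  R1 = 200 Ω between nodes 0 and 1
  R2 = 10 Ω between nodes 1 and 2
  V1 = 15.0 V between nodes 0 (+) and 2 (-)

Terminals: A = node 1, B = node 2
Nodal analysis, taking node 2 as the 0 V reference.
Source V1 fixes V_0 = 15 V.
KCL at each unknown node (sum of currents leaving = 0; resistances in Ω):
  Node 1: (V_1 - 15)/200 + (V_1 - 0)/10 = 0
Collecting terms: 0.105 × V_1 = 0.075  =>  V_1 = 0.7143 V
Power in each resistor, P = (ΔV)²/R:
  P_R1 = (15 - 0.7143)²/200 = 1.02 W
  P_R2 = (0.7143 - 0)²/10 = 0.05102 W
P_total = P_R1 + P_R2 = 1.071 W

Final answer: 1.071 W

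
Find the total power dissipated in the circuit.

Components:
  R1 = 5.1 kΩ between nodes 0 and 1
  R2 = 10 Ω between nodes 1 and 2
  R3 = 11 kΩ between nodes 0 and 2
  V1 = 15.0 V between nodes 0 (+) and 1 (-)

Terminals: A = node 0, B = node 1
Nodal analysis, taking node 1 as the 0 V reference.
Source V1 fixes V_0 = 15 V.
KCL at each unknown node (sum of currents leaving = 0; resistances in Ω):
  Node 2: (V_2 - 0)/10 + (V_2 - 15)/11000 = 0
Collecting terms: 0.1001 × V_2 = 0.001364  =>  V_2 = 0.01362 V
Power in each resistor, P = (ΔV)²/R:
  P_R1 = (15 - 0)²/5100 = 0.04412 W
  P_R2 = (0 - 0.01362)²/10 = 0.00001856 W
  P_R3 = (15 - 0.01362)²/11000 = 0.02042 W
P_total = P_R1 + P_R2 + P_R3 = 0.06455 W

Final answer: 0.06455 W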